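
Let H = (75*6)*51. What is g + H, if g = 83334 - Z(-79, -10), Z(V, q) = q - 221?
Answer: 106515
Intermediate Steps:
Z(V, q) = -221 + q
g = 83565 (g = 83334 - (-221 - 10) = 83334 - 1*(-231) = 83334 + 231 = 83565)
H = 22950 (H = 450*51 = 22950)
g + H = 83565 + 22950 = 106515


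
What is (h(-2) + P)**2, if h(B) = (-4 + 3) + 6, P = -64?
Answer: 3481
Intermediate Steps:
h(B) = 5 (h(B) = -1 + 6 = 5)
(h(-2) + P)**2 = (5 - 64)**2 = (-59)**2 = 3481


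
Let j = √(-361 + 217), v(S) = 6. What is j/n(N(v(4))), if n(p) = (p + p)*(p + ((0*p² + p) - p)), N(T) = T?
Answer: I/6 ≈ 0.16667*I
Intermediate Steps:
j = 12*I (j = √(-144) = 12*I ≈ 12.0*I)
n(p) = 2*p² (n(p) = (2*p)*(p + ((0 + p) - p)) = (2*p)*(p + (p - p)) = (2*p)*(p + 0) = (2*p)*p = 2*p²)
j/n(N(v(4))) = (12*I)/((2*6²)) = (12*I)/((2*36)) = (12*I)/72 = (12*I)*(1/72) = I/6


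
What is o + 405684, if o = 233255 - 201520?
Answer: 437419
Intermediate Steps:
o = 31735
o + 405684 = 31735 + 405684 = 437419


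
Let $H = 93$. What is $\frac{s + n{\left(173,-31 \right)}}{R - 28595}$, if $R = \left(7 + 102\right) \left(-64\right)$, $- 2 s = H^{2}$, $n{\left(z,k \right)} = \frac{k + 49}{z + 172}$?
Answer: $\frac{331541}{2727110} \approx 0.12157$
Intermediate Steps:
$n{\left(z,k \right)} = \frac{49 + k}{172 + z}$
$s = - \frac{8649}{2}$ ($s = - \frac{93^{2}}{2} = \left(- \frac{1}{2}\right) 8649 = - \frac{8649}{2} \approx -4324.5$)
$R = -6976$ ($R = 109 \left(-64\right) = -6976$)
$\frac{s + n{\left(173,-31 \right)}}{R - 28595} = \frac{- \frac{8649}{2} + \frac{49 - 31}{172 + 173}}{-6976 - 28595} = \frac{- \frac{8649}{2} + \frac{1}{345} \cdot 18}{-35571} = \left(- \frac{8649}{2} + \frac{1}{345} \cdot 18\right) \left(- \frac{1}{35571}\right) = \left(- \frac{8649}{2} + \frac{6}{115}\right) \left(- \frac{1}{35571}\right) = \left(- \frac{994623}{230}\right) \left(- \frac{1}{35571}\right) = \frac{331541}{2727110}$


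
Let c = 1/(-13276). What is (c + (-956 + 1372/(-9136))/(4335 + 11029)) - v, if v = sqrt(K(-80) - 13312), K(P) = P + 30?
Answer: -7256961037/116468276944 - I*sqrt(13362) ≈ -0.062308 - 115.59*I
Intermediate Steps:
K(P) = 30 + P
c = -1/13276 ≈ -7.5324e-5
v = I*sqrt(13362) (v = sqrt((30 - 80) - 13312) = sqrt(-50 - 13312) = sqrt(-13362) = I*sqrt(13362) ≈ 115.59*I)
(c + (-956 + 1372/(-9136))/(4335 + 11029)) - v = (-1/13276 + (-956 + 1372/(-9136))/(4335 + 11029)) - I*sqrt(13362) = (-1/13276 + (-956 + 1372*(-1/9136))/15364) - I*sqrt(13362) = (-1/13276 + (-956 - 343/2284)*(1/15364)) - I*sqrt(13362) = (-1/13276 - 2183847/2284*1/15364) - I*sqrt(13362) = (-1/13276 - 2183847/35091376) - I*sqrt(13362) = -7256961037/116468276944 - I*sqrt(13362)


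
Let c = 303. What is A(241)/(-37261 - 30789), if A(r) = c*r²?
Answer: -17598543/68050 ≈ -258.61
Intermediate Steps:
A(r) = 303*r²
A(241)/(-37261 - 30789) = (303*241²)/(-37261 - 30789) = (303*58081)/(-68050) = 17598543*(-1/68050) = -17598543/68050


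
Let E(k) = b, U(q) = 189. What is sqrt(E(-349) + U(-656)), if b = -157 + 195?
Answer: sqrt(227) ≈ 15.067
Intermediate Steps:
b = 38
E(k) = 38
sqrt(E(-349) + U(-656)) = sqrt(38 + 189) = sqrt(227)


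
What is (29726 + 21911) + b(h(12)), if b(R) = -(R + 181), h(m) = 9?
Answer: 51447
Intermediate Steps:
b(R) = -181 - R (b(R) = -(181 + R) = -181 - R)
(29726 + 21911) + b(h(12)) = (29726 + 21911) + (-181 - 1*9) = 51637 + (-181 - 9) = 51637 - 190 = 51447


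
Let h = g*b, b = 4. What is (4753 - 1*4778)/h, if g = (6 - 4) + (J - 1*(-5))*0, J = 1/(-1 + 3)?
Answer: -25/8 ≈ -3.1250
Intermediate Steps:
J = ½ (J = 1/2 = ½ ≈ 0.50000)
g = 2 (g = (6 - 4) + (½ - 1*(-5))*0 = 2 + (½ + 5)*0 = 2 + (11/2)*0 = 2 + 0 = 2)
h = 8 (h = 2*4 = 8)
(4753 - 1*4778)/h = (4753 - 1*4778)/8 = (4753 - 4778)*(⅛) = -25*⅛ = -25/8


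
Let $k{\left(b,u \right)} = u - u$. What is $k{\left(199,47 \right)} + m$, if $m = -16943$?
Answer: $-16943$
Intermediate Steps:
$k{\left(b,u \right)} = 0$
$k{\left(199,47 \right)} + m = 0 - 16943 = -16943$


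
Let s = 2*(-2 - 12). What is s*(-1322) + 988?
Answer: 38004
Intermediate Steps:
s = -28 (s = 2*(-14) = -28)
s*(-1322) + 988 = -28*(-1322) + 988 = 37016 + 988 = 38004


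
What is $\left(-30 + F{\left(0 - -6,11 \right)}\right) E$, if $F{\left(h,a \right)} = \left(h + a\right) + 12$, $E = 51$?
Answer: $-51$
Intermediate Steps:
$F{\left(h,a \right)} = 12 + a + h$ ($F{\left(h,a \right)} = \left(a + h\right) + 12 = 12 + a + h$)
$\left(-30 + F{\left(0 - -6,11 \right)}\right) E = \left(-30 + \left(12 + 11 + \left(0 - -6\right)\right)\right) 51 = \left(-30 + \left(12 + 11 + \left(0 + 6\right)\right)\right) 51 = \left(-30 + \left(12 + 11 + 6\right)\right) 51 = \left(-30 + 29\right) 51 = \left(-1\right) 51 = -51$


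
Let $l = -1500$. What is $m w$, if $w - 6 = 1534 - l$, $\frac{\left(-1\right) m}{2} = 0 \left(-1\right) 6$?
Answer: $0$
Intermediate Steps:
$m = 0$ ($m = - 2 \cdot 0 \left(-1\right) 6 = - 2 \cdot 0 \cdot 6 = \left(-2\right) 0 = 0$)
$w = 3040$ ($w = 6 + \left(1534 - -1500\right) = 6 + \left(1534 + 1500\right) = 6 + 3034 = 3040$)
$m w = 0 \cdot 3040 = 0$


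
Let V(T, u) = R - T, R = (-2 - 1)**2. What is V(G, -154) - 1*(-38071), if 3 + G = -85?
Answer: 38168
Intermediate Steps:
G = -88 (G = -3 - 85 = -88)
R = 9 (R = (-3)**2 = 9)
V(T, u) = 9 - T
V(G, -154) - 1*(-38071) = (9 - 1*(-88)) - 1*(-38071) = (9 + 88) + 38071 = 97 + 38071 = 38168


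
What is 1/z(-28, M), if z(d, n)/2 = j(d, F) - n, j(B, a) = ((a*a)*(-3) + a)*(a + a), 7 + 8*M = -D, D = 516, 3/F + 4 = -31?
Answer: 171500/22429961 ≈ 0.0076460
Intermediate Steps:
F = -3/35 (F = 3/(-4 - 31) = 3/(-35) = 3*(-1/35) = -3/35 ≈ -0.085714)
M = -523/8 (M = -7/8 + (-1*516)/8 = -7/8 + (1/8)*(-516) = -7/8 - 129/2 = -523/8 ≈ -65.375)
j(B, a) = 2*a*(a - 3*a**2) (j(B, a) = (a**2*(-3) + a)*(2*a) = (-3*a**2 + a)*(2*a) = (a - 3*a**2)*(2*a) = 2*a*(a - 3*a**2))
z(d, n) = 1584/42875 - 2*n (z(d, n) = 2*((-3/35)**2*(2 - 6*(-3/35)) - n) = 2*(9*(2 + 18/35)/1225 - n) = 2*((9/1225)*(88/35) - n) = 2*(792/42875 - n) = 1584/42875 - 2*n)
1/z(-28, M) = 1/(1584/42875 - 2*(-523/8)) = 1/(1584/42875 + 523/4) = 1/(22429961/171500) = 171500/22429961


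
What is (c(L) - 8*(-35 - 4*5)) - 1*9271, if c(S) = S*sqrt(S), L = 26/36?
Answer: -8831 + 13*sqrt(26)/108 ≈ -8830.4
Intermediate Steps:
L = 13/18 (L = 26*(1/36) = 13/18 ≈ 0.72222)
c(S) = S**(3/2)
(c(L) - 8*(-35 - 4*5)) - 1*9271 = ((13/18)**(3/2) - 8*(-35 - 4*5)) - 1*9271 = (13*sqrt(26)/108 - 8*(-35 - 20)) - 9271 = (13*sqrt(26)/108 - 8*(-55)) - 9271 = (13*sqrt(26)/108 - 1*(-440)) - 9271 = (13*sqrt(26)/108 + 440) - 9271 = (440 + 13*sqrt(26)/108) - 9271 = -8831 + 13*sqrt(26)/108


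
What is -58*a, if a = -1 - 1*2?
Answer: 174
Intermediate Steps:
a = -3 (a = -1 - 2 = -3)
-58*a = -58*(-3) = 174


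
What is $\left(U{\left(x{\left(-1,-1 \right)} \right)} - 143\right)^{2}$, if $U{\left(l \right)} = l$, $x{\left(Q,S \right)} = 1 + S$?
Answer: $20449$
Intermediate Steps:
$\left(U{\left(x{\left(-1,-1 \right)} \right)} - 143\right)^{2} = \left(\left(1 - 1\right) - 143\right)^{2} = \left(0 - 143\right)^{2} = \left(-143\right)^{2} = 20449$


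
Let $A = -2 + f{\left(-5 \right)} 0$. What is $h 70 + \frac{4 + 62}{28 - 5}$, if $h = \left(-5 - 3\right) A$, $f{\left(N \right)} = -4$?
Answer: $\frac{25826}{23} \approx 1122.9$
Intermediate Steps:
$A = -2$ ($A = -2 - 0 = -2 + 0 = -2$)
$h = 16$ ($h = \left(-5 - 3\right) \left(-2\right) = \left(-8\right) \left(-2\right) = 16$)
$h 70 + \frac{4 + 62}{28 - 5} = 16 \cdot 70 + \frac{4 + 62}{28 - 5} = 1120 + \frac{66}{23} = \frac{25826}{23}$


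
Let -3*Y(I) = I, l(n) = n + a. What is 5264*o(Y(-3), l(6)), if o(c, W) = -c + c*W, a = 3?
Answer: 42112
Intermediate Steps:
l(n) = 3 + n (l(n) = n + 3 = 3 + n)
Y(I) = -I/3
o(c, W) = -c + W*c
5264*o(Y(-3), l(6)) = 5264*((-⅓*(-3))*(-1 + (3 + 6))) = 5264*(1*(-1 + 9)) = 5264*(1*8) = 5264*8 = 42112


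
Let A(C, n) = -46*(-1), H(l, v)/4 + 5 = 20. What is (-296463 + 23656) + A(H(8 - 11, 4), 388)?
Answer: -272761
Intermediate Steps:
H(l, v) = 60 (H(l, v) = -20 + 4*20 = -20 + 80 = 60)
A(C, n) = 46
(-296463 + 23656) + A(H(8 - 11, 4), 388) = (-296463 + 23656) + 46 = -272807 + 46 = -272761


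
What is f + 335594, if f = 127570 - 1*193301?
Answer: 269863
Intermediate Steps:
f = -65731 (f = 127570 - 193301 = -65731)
f + 335594 = -65731 + 335594 = 269863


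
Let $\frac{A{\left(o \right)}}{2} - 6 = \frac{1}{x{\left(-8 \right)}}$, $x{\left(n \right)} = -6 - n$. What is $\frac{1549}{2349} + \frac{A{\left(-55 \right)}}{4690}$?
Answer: $\frac{7295347}{11016810} \approx 0.6622$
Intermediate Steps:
$A{\left(o \right)} = 13$ ($A{\left(o \right)} = 12 + \frac{2}{-6 - -8} = 12 + \frac{2}{-6 + 8} = 12 + \frac{2}{2} = 12 + 2 \cdot \frac{1}{2} = 12 + 1 = 13$)
$\frac{1549}{2349} + \frac{A{\left(-55 \right)}}{4690} = \frac{1549}{2349} + \frac{13}{4690} = \frac{7295347}{11016810}$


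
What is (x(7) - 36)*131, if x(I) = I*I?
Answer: 1703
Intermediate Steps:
x(I) = I²
(x(7) - 36)*131 = (7² - 36)*131 = (49 - 36)*131 = 13*131 = 1703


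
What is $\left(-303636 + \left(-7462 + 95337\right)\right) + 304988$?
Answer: $89227$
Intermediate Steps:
$\left(-303636 + \left(-7462 + 95337\right)\right) + 304988 = \left(-303636 + 87875\right) + 304988 = -215761 + 304988 = 89227$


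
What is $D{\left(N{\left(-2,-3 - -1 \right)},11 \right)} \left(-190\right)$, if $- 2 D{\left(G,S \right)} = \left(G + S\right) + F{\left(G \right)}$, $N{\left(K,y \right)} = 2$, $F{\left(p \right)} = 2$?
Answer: $1425$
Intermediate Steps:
$D{\left(G,S \right)} = -1 - \frac{G}{2} - \frac{S}{2}$ ($D{\left(G,S \right)} = - \frac{\left(G + S\right) + 2}{2} = - \frac{2 + G + S}{2} = -1 - \frac{G}{2} - \frac{S}{2}$)
$D{\left(N{\left(-2,-3 - -1 \right)},11 \right)} \left(-190\right) = \left(-1 - 1 - \frac{11}{2}\right) \left(-190\right) = \left(- \frac{15}{2}\right) \left(-190\right) = 1425$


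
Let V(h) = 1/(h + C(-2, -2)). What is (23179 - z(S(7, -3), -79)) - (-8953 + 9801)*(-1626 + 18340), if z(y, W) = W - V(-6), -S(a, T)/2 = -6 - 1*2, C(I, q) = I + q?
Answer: -141502141/10 ≈ -1.4150e+7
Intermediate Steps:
S(a, T) = 16 (S(a, T) = -2*(-6 - 1*2) = -2*(-6 - 2) = -2*(-8) = 16)
V(h) = 1/(-4 + h) (V(h) = 1/(h + (-2 - 2)) = 1/(h - 4) = 1/(-4 + h))
z(y, W) = ⅒ + W (z(y, W) = W - 1/(-4 - 6) = W - 1/(-10) = W - 1*(-⅒) = W + ⅒ = ⅒ + W)
(23179 - z(S(7, -3), -79)) - (-8953 + 9801)*(-1626 + 18340) = (23179 - (⅒ - 79)) - (-8953 + 9801)*(-1626 + 18340) = (23179 - 1*(-789/10)) - 848*16714 = (23179 + 789/10) - 1*14173472 = 232579/10 - 14173472 = -141502141/10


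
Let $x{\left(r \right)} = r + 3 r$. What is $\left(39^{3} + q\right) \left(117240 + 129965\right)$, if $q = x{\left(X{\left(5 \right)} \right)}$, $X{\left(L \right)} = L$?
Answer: $14668897495$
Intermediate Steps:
$x{\left(r \right)} = 4 r$
$q = 20$ ($q = 4 \cdot 5 = 20$)
$\left(39^{3} + q\right) \left(117240 + 129965\right) = \left(39^{3} + 20\right) \left(117240 + 129965\right) = \left(59319 + 20\right) 247205 = 59339 \cdot 247205 = 14668897495$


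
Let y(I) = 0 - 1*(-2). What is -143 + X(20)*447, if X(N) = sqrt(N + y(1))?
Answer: -143 + 447*sqrt(22) ≈ 1953.6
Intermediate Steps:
y(I) = 2 (y(I) = 0 + 2 = 2)
X(N) = sqrt(2 + N) (X(N) = sqrt(N + 2) = sqrt(2 + N))
-143 + X(20)*447 = -143 + sqrt(2 + 20)*447 = -143 + sqrt(22)*447 = -143 + 447*sqrt(22)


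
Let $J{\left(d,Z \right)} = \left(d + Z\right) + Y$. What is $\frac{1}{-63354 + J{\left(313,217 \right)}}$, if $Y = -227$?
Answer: $- \frac{1}{63051} \approx -1.586 \cdot 10^{-5}$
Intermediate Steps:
$J{\left(d,Z \right)} = -227 + Z + d$ ($J{\left(d,Z \right)} = \left(d + Z\right) - 227 = \left(Z + d\right) - 227 = -227 + Z + d$)
$\frac{1}{-63354 + J{\left(313,217 \right)}} = \frac{1}{-63354 + \left(-227 + 217 + 313\right)} = \frac{1}{-63354 + 303} = \frac{1}{-63051} = - \frac{1}{63051}$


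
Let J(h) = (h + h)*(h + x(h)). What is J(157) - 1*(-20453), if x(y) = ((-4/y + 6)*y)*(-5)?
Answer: -1402909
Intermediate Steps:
x(y) = -5*y*(6 - 4/y) (x(y) = ((6 - 4/y)*y)*(-5) = (y*(6 - 4/y))*(-5) = -5*y*(6 - 4/y))
J(h) = 2*h*(20 - 29*h) (J(h) = (h + h)*(h + (20 - 30*h)) = (2*h)*(20 - 29*h) = 2*h*(20 - 29*h))
J(157) - 1*(-20453) = 2*157*(20 - 29*157) - 1*(-20453) = 2*157*(20 - 4553) + 20453 = 2*157*(-4533) + 20453 = -1423362 + 20453 = -1402909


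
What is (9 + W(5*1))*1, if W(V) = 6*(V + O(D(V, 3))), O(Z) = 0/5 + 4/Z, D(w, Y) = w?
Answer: 219/5 ≈ 43.800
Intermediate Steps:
O(Z) = 4/Z (O(Z) = 0*(1/5) + 4/Z = 0 + 4/Z = 4/Z)
W(V) = 6*V + 24/V (W(V) = 6*(V + 4/V) = 6*V + 24/V)
(9 + W(5*1))*1 = (9 + (6*(5*1) + 24/((5*1))))*1 = (9 + (6*5 + 24/5))*1 = (9 + (30 + 24*(1/5)))*1 = (9 + (30 + 24/5))*1 = (9 + 174/5)*1 = (219/5)*1 = 219/5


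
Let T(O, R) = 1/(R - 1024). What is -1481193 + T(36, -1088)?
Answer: -3128279617/2112 ≈ -1.4812e+6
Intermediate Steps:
T(O, R) = 1/(-1024 + R)
-1481193 + T(36, -1088) = -1481193 + 1/(-1024 - 1088) = -1481193 + 1/(-2112) = -1481193 - 1/2112 = -3128279617/2112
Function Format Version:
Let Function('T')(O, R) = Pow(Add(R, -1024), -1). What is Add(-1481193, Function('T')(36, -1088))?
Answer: Rational(-3128279617, 2112) ≈ -1.4812e+6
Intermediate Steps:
Function('T')(O, R) = Pow(Add(-1024, R), -1)
Add(-1481193, Function('T')(36, -1088)) = Add(-1481193, Pow(Add(-1024, -1088), -1)) = Add(-1481193, Pow(-2112, -1)) = Add(-1481193, Rational(-1, 2112)) = Rational(-3128279617, 2112)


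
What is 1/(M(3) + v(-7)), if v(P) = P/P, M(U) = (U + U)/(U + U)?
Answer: ½ ≈ 0.50000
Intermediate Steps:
M(U) = 1 (M(U) = (2*U)/((2*U)) = (2*U)*(1/(2*U)) = 1)
v(P) = 1
1/(M(3) + v(-7)) = 1/(1 + 1) = 1/2 = ½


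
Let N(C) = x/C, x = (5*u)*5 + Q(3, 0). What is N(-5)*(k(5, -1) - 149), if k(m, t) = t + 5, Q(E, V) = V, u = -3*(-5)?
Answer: 10875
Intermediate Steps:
u = 15
x = 375 (x = (5*15)*5 + 0 = 75*5 + 0 = 375 + 0 = 375)
k(m, t) = 5 + t
N(C) = 375/C
N(-5)*(k(5, -1) - 149) = (375/(-5))*((5 - 1) - 149) = (375*(-⅕))*(4 - 149) = -75*(-145) = 10875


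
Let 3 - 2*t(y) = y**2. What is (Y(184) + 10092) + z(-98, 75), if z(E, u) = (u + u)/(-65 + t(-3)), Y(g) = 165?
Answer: 348663/34 ≈ 10255.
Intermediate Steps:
t(y) = 3/2 - y**2/2
z(E, u) = -u/34 (z(E, u) = (u + u)/(-65 + (3/2 - 1/2*(-3)**2)) = (2*u)/(-65 + (3/2 - 1/2*9)) = (2*u)/(-65 + (3/2 - 9/2)) = (2*u)/(-65 - 3) = (2*u)/(-68) = (2*u)*(-1/68) = -u/34)
(Y(184) + 10092) + z(-98, 75) = (165 + 10092) - 1/34*75 = 10257 - 75/34 = 348663/34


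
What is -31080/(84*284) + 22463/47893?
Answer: -5670459/6800806 ≈ -0.83379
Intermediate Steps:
-31080/(84*284) + 22463/47893 = -31080/23856 + 22463*(1/47893) = -31080*1/23856 + 22463/47893 = -185/142 + 22463/47893 = -5670459/6800806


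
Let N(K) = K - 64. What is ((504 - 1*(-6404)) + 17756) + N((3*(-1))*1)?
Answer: 24597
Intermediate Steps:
N(K) = -64 + K
((504 - 1*(-6404)) + 17756) + N((3*(-1))*1) = ((504 - 1*(-6404)) + 17756) + (-64 + (3*(-1))*1) = ((504 + 6404) + 17756) + (-64 - 3*1) = (6908 + 17756) + (-64 - 3) = 24664 - 67 = 24597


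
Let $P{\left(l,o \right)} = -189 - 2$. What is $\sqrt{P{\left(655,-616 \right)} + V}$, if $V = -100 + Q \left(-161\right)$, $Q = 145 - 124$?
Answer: $6 i \sqrt{102} \approx 60.597 i$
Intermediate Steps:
$Q = 21$ ($Q = 145 - 124 = 21$)
$P{\left(l,o \right)} = -191$
$V = -3481$ ($V = -100 + 21 \left(-161\right) = -100 - 3381 = -3481$)
$\sqrt{P{\left(655,-616 \right)} + V} = \sqrt{-191 - 3481} = \sqrt{-3672} = 6 i \sqrt{102}$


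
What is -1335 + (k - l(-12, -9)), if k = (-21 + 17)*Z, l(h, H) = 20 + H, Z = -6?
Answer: -1322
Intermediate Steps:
k = 24 (k = (-21 + 17)*(-6) = -4*(-6) = 24)
-1335 + (k - l(-12, -9)) = -1335 + (24 - (20 - 9)) = -1335 + (24 - 1*11) = -1335 + (24 - 11) = -1335 + 13 = -1322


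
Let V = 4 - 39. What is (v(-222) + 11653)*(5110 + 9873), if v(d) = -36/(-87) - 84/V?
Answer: 25322663419/145 ≈ 1.7464e+8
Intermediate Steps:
V = -35
v(d) = 408/145 (v(d) = -36/(-87) - 84/(-35) = -36*(-1/87) - 84*(-1/35) = 12/29 + 12/5 = 408/145)
(v(-222) + 11653)*(5110 + 9873) = (408/145 + 11653)*(5110 + 9873) = (1690093/145)*14983 = 25322663419/145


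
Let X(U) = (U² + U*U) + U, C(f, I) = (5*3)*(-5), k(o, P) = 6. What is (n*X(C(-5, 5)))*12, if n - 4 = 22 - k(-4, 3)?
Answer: 2682000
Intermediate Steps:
n = 20 (n = 4 + (22 - 1*6) = 4 + (22 - 6) = 4 + 16 = 20)
C(f, I) = -75 (C(f, I) = 15*(-5) = -75)
X(U) = U + 2*U² (X(U) = (U² + U²) + U = 2*U² + U = U + 2*U²)
(n*X(C(-5, 5)))*12 = (20*(-75*(1 + 2*(-75))))*12 = (20*(-75*(1 - 150)))*12 = (20*(-75*(-149)))*12 = (20*11175)*12 = 223500*12 = 2682000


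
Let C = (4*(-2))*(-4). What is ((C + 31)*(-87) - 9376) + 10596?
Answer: -4261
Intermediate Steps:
C = 32 (C = -8*(-4) = 32)
((C + 31)*(-87) - 9376) + 10596 = ((32 + 31)*(-87) - 9376) + 10596 = (63*(-87) - 9376) + 10596 = (-5481 - 9376) + 10596 = -14857 + 10596 = -4261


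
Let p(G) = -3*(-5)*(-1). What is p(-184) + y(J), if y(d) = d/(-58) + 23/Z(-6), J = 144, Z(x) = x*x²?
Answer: -110179/6264 ≈ -17.589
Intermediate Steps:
Z(x) = x³
y(d) = -23/216 - d/58 (y(d) = d/(-58) + 23/((-6)³) = d*(-1/58) + 23/(-216) = -d/58 + 23*(-1/216) = -d/58 - 23/216 = -23/216 - d/58)
p(G) = -15 (p(G) = 15*(-1) = -15)
p(-184) + y(J) = -15 + (-23/216 - 1/58*144) = -15 + (-23/216 - 72/29) = -15 - 16219/6264 = -110179/6264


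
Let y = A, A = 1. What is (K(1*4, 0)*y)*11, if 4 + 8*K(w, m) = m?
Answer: -11/2 ≈ -5.5000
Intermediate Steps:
K(w, m) = -1/2 + m/8
y = 1
(K(1*4, 0)*y)*11 = ((-1/2 + (1/8)*0)*1)*11 = ((-1/2 + 0)*1)*11 = -1/2*1*11 = -1/2*11 = -11/2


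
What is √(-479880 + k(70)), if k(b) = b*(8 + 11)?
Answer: 5*I*√19142 ≈ 691.77*I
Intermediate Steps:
k(b) = 19*b (k(b) = b*19 = 19*b)
√(-479880 + k(70)) = √(-479880 + 19*70) = √(-479880 + 1330) = √(-478550) = 5*I*√19142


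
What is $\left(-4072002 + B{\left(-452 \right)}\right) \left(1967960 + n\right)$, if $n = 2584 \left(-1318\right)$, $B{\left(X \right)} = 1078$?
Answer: $5852979122848$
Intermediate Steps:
$n = -3405712$
$\left(-4072002 + B{\left(-452 \right)}\right) \left(1967960 + n\right) = \left(-4072002 + 1078\right) \left(1967960 - 3405712\right) = \left(-4070924\right) \left(-1437752\right) = 5852979122848$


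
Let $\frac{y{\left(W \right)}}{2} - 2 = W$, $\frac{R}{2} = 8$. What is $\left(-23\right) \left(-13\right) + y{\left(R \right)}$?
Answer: $335$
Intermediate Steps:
$R = 16$ ($R = 2 \cdot 8 = 16$)
$y{\left(W \right)} = 4 + 2 W$
$\left(-23\right) \left(-13\right) + y{\left(R \right)} = \left(-23\right) \left(-13\right) + \left(4 + 2 \cdot 16\right) = 299 + \left(4 + 32\right) = 299 + 36 = 335$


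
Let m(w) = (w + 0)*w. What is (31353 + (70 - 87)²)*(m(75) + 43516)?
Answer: 1554919522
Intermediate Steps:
m(w) = w² (m(w) = w*w = w²)
(31353 + (70 - 87)²)*(m(75) + 43516) = (31353 + (70 - 87)²)*(75² + 43516) = (31353 + (-17)²)*(5625 + 43516) = (31353 + 289)*49141 = 31642*49141 = 1554919522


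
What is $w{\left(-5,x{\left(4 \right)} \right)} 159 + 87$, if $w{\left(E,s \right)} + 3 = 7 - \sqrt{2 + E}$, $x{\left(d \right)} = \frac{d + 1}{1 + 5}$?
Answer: $723 - 159 i \sqrt{3} \approx 723.0 - 275.4 i$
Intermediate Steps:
$x{\left(d \right)} = \frac{1}{6} + \frac{d}{6}$ ($x{\left(d \right)} = \frac{1 + d}{6} = \left(1 + d\right) \frac{1}{6} = \frac{1}{6} + \frac{d}{6}$)
$w{\left(E,s \right)} = 4 - \sqrt{2 + E}$ ($w{\left(E,s \right)} = -3 - \left(-7 + \sqrt{2 + E}\right) = 4 - \sqrt{2 + E}$)
$w{\left(-5,x{\left(4 \right)} \right)} 159 + 87 = \left(4 - \sqrt{2 - 5}\right) 159 + 87 = \left(4 - \sqrt{-3}\right) 159 + 87 = \left(4 - i \sqrt{3}\right) 159 + 87 = \left(636 - 159 i \sqrt{3}\right) + 87 = 723 - 159 i \sqrt{3}$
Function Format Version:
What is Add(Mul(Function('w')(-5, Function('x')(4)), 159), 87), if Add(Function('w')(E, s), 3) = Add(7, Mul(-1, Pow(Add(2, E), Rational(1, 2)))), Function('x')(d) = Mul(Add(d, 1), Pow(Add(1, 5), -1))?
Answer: Add(723, Mul(-159, I, Pow(3, Rational(1, 2)))) ≈ Add(723.00, Mul(-275.40, I))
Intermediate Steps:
Function('x')(d) = Add(Rational(1, 6), Mul(Rational(1, 6), d)) (Function('x')(d) = Mul(Add(1, d), Pow(6, -1)) = Mul(Add(1, d), Rational(1, 6)) = Add(Rational(1, 6), Mul(Rational(1, 6), d)))
Function('w')(E, s) = Add(4, Mul(-1, Pow(Add(2, E), Rational(1, 2)))) (Function('w')(E, s) = Add(-3, Add(7, Mul(-1, Pow(Add(2, E), Rational(1, 2))))) = Add(4, Mul(-1, Pow(Add(2, E), Rational(1, 2)))))
Add(Mul(Function('w')(-5, Function('x')(4)), 159), 87) = Add(Mul(Add(4, Mul(-1, Pow(Add(2, -5), Rational(1, 2)))), 159), 87) = Add(Mul(Add(4, Mul(-1, Pow(-3, Rational(1, 2)))), 159), 87) = Add(Mul(Add(4, Mul(-1, Mul(I, Pow(3, Rational(1, 2))))), 159), 87) = Add(Mul(Add(4, Mul(-1, I, Pow(3, Rational(1, 2)))), 159), 87) = Add(Add(636, Mul(-159, I, Pow(3, Rational(1, 2)))), 87) = Add(723, Mul(-159, I, Pow(3, Rational(1, 2))))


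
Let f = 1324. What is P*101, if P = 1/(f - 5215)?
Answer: -101/3891 ≈ -0.025957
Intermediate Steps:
P = -1/3891 (P = 1/(1324 - 5215) = 1/(-3891) = -1/3891 ≈ -0.00025700)
P*101 = -1/3891*101 = -101/3891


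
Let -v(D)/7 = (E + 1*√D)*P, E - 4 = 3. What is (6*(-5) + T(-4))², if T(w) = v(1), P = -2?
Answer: 6724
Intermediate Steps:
E = 7 (E = 4 + 3 = 7)
v(D) = 98 + 14*√D (v(D) = -7*(7 + 1*√D)*(-2) = -7*(7 + √D)*(-2) = -7*(-14 - 2*√D) = 98 + 14*√D)
T(w) = 112 (T(w) = 98 + 14*√1 = 98 + 14*1 = 98 + 14 = 112)
(6*(-5) + T(-4))² = (6*(-5) + 112)² = (-30 + 112)² = 82² = 6724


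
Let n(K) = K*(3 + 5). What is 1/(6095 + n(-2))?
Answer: 1/6079 ≈ 0.00016450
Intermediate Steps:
n(K) = 8*K (n(K) = K*8 = 8*K)
1/(6095 + n(-2)) = 1/(6095 + 8*(-2)) = 1/(6095 - 16) = 1/6079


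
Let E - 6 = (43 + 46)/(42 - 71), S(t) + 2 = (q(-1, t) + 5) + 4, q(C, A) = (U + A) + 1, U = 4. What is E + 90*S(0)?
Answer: 31405/29 ≈ 1082.9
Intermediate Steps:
q(C, A) = 5 + A (q(C, A) = (4 + A) + 1 = 5 + A)
S(t) = 12 + t (S(t) = -2 + (((5 + t) + 5) + 4) = -2 + ((10 + t) + 4) = -2 + (14 + t) = 12 + t)
E = 85/29 (E = 6 + (43 + 46)/(42 - 71) = 6 + 89/(-29) = 6 + 89*(-1/29) = 6 - 89/29 = 85/29 ≈ 2.9310)
E + 90*S(0) = 85/29 + 90*(12 + 0) = 85/29 + 90*12 = 85/29 + 1080 = 31405/29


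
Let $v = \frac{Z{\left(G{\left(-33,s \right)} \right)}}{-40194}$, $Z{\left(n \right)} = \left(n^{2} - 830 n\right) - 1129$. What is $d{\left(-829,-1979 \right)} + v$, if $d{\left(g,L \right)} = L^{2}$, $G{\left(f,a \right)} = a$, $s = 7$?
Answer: $\frac{78708718222}{20097} \approx 3.9164 \cdot 10^{6}$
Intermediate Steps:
$Z{\left(n \right)} = -1129 + n^{2} - 830 n$
$v = \frac{3445}{20097}$ ($v = \frac{-1129 + 7^{2} - 5810}{-40194} = \left(-1129 + 49 - 5810\right) \left(- \frac{1}{40194}\right) = \left(-6890\right) \left(- \frac{1}{40194}\right) = \frac{3445}{20097} \approx 0.17142$)
$d{\left(-829,-1979 \right)} + v = \left(-1979\right)^{2} + \frac{3445}{20097} = 3916441 + \frac{3445}{20097} = \frac{78708718222}{20097}$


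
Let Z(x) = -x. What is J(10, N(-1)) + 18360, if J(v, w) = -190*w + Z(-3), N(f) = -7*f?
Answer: 17033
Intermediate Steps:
J(v, w) = 3 - 190*w (J(v, w) = -190*w - 1*(-3) = -190*w + 3 = 3 - 190*w)
J(10, N(-1)) + 18360 = (3 - (-1330)*(-1)) + 18360 = (3 - 190*7) + 18360 = (3 - 1330) + 18360 = -1327 + 18360 = 17033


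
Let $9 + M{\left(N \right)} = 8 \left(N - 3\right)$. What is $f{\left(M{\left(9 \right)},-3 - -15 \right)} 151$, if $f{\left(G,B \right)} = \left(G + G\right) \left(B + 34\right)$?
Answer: $541788$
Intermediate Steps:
$M{\left(N \right)} = -33 + 8 N$ ($M{\left(N \right)} = -9 + 8 \left(N - 3\right) = -9 + 8 \left(-3 + N\right) = -9 + \left(-24 + 8 N\right) = -33 + 8 N$)
$f{\left(G,B \right)} = 2 G \left(34 + B\right)$
$f{\left(M{\left(9 \right)},-3 - -15 \right)} 151 = 2 \left(-33 + 8 \cdot 9\right) \left(34 - -12\right) 151 = 2 \left(-33 + 72\right) \left(34 + \left(-3 + 15\right)\right) 151 = 2 \cdot 39 \left(34 + 12\right) 151 = 2 \cdot 39 \cdot 46 \cdot 151 = 3588 \cdot 151 = 541788$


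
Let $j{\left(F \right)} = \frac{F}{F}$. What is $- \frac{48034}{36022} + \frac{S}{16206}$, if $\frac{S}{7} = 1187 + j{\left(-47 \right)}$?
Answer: $- \frac{5700953}{6949673} \approx -0.82032$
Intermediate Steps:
$j{\left(F \right)} = 1$
$S = 8316$ ($S = 7 \left(1187 + 1\right) = 7 \cdot 1188 = 8316$)
$- \frac{48034}{36022} + \frac{S}{16206} = - \frac{48034}{36022} + \frac{8316}{16206} = \left(-48034\right) \frac{1}{36022} + 8316 \cdot \frac{1}{16206} = - \frac{3431}{2573} + \frac{1386}{2701} = - \frac{5700953}{6949673}$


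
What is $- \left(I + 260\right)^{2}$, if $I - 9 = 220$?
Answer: $-239121$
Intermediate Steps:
$I = 229$ ($I = 9 + 220 = 229$)
$- \left(I + 260\right)^{2} = - \left(229 + 260\right)^{2} = - 489^{2} = \left(-1\right) 239121 = -239121$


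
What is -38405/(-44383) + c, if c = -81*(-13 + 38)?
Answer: -89837170/44383 ≈ -2024.1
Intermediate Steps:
c = -2025 (c = -81*25 = -2025)
-38405/(-44383) + c = -38405/(-44383) - 2025 = -38405*(-1/44383) - 2025 = 38405/44383 - 2025 = -89837170/44383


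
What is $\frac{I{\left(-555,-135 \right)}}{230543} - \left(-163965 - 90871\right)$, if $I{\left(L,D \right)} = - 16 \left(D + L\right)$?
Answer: $\frac{58750666988}{230543} \approx 2.5484 \cdot 10^{5}$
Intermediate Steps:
$I{\left(L,D \right)} = - 16 D - 16 L$
$\frac{I{\left(-555,-135 \right)}}{230543} - \left(-163965 - 90871\right) = \frac{\left(-16\right) \left(-135\right) - -8880}{230543} - \left(-163965 - 90871\right) = \left(2160 + 8880\right) \frac{1}{230543} - -254836 = 11040 \cdot \frac{1}{230543} + 254836 = \frac{11040}{230543} + 254836 = \frac{58750666988}{230543}$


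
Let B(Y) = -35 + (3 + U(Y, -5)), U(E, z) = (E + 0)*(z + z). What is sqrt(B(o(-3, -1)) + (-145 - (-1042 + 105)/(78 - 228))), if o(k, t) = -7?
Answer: I*sqrt(101922)/30 ≈ 10.642*I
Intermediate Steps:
U(E, z) = 2*E*z (U(E, z) = E*(2*z) = 2*E*z)
B(Y) = -32 - 10*Y (B(Y) = -35 + (3 + 2*Y*(-5)) = -35 + (3 - 10*Y) = -32 - 10*Y)
sqrt(B(o(-3, -1)) + (-145 - (-1042 + 105)/(78 - 228))) = sqrt((-32 - 10*(-7)) + (-145 - (-1042 + 105)/(78 - 228))) = sqrt((-32 + 70) + (-145 - (-937)/(-150))) = sqrt(38 + (-145 - (-937)*(-1)/150)) = sqrt(38 + (-145 - 1*937/150)) = sqrt(38 + (-145 - 937/150)) = sqrt(38 - 22687/150) = sqrt(-16987/150) = I*sqrt(101922)/30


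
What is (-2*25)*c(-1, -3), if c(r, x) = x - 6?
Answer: 450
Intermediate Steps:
c(r, x) = -6 + x
(-2*25)*c(-1, -3) = (-2*25)*(-6 - 3) = -50*(-9) = 450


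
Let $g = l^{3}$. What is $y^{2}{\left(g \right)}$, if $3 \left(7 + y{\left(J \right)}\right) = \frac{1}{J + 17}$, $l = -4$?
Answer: $\frac{976144}{19881} \approx 49.099$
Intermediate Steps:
$g = -64$ ($g = \left(-4\right)^{3} = -64$)
$y{\left(J \right)} = -7 + \frac{1}{3 \left(17 + J\right)}$ ($y{\left(J \right)} = -7 + \frac{1}{3 \left(J + 17\right)} = -7 + \frac{1}{3 \left(17 + J\right)}$)
$y^{2}{\left(g \right)} = \left(\frac{-356 - -1344}{3 \left(17 - 64\right)}\right)^{2} = \left(\frac{-356 + 1344}{3 \left(-47\right)}\right)^{2} = \left(\frac{1}{3} \left(- \frac{1}{47}\right) 988\right)^{2} = \left(- \frac{988}{141}\right)^{2} = \frac{976144}{19881}$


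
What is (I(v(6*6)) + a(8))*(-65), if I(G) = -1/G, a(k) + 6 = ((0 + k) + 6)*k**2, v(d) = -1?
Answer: -57915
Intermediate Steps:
a(k) = -6 + k**2*(6 + k) (a(k) = -6 + ((0 + k) + 6)*k**2 = -6 + (k + 6)*k**2 = -6 + (6 + k)*k**2 = -6 + k**2*(6 + k))
(I(v(6*6)) + a(8))*(-65) = (-1/(-1) + (-6 + 8**3 + 6*8**2))*(-65) = (-1*(-1) + (-6 + 512 + 6*64))*(-65) = (1 + (-6 + 512 + 384))*(-65) = (1 + 890)*(-65) = 891*(-65) = -57915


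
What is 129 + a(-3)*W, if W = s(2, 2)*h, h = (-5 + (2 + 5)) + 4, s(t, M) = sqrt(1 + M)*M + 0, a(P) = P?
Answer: 129 - 36*sqrt(3) ≈ 66.646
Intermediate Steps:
s(t, M) = M*sqrt(1 + M) (s(t, M) = M*sqrt(1 + M) + 0 = M*sqrt(1 + M))
h = 6 (h = (-5 + 7) + 4 = 2 + 4 = 6)
W = 12*sqrt(3) (W = (2*sqrt(1 + 2))*6 = (2*sqrt(3))*6 = 12*sqrt(3) ≈ 20.785)
129 + a(-3)*W = 129 - 36*sqrt(3)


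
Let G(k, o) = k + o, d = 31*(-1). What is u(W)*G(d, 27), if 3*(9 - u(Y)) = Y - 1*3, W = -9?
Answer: -52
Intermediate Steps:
d = -31
u(Y) = 10 - Y/3 (u(Y) = 9 - (Y - 1*3)/3 = 9 - (Y - 3)/3 = 9 - (-3 + Y)/3 = 9 + (1 - Y/3) = 10 - Y/3)
u(W)*G(d, 27) = (10 - ⅓*(-9))*(-31 + 27) = (10 + 3)*(-4) = 13*(-4) = -52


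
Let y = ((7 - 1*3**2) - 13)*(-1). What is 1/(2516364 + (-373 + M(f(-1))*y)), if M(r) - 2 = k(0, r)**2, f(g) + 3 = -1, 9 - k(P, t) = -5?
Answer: 1/2518961 ≈ 3.9699e-7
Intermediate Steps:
k(P, t) = 14 (k(P, t) = 9 - 1*(-5) = 9 + 5 = 14)
f(g) = -4 (f(g) = -3 - 1 = -4)
M(r) = 198 (M(r) = 2 + 14**2 = 2 + 196 = 198)
y = 15 (y = ((7 - 1*9) - 13)*(-1) = ((7 - 9) - 13)*(-1) = (-2 - 13)*(-1) = -15*(-1) = 15)
1/(2516364 + (-373 + M(f(-1))*y)) = 1/(2516364 + (-373 + 198*15)) = 1/(2516364 + (-373 + 2970)) = 1/(2516364 + 2597) = 1/2518961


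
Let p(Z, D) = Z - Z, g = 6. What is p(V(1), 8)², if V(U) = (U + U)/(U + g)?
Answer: 0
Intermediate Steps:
V(U) = 2*U/(6 + U) (V(U) = (U + U)/(U + 6) = (2*U)/(6 + U) = 2*U/(6 + U))
p(Z, D) = 0
p(V(1), 8)² = 0² = 0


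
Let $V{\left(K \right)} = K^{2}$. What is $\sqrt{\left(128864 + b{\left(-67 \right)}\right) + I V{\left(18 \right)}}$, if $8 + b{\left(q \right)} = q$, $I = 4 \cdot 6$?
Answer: $\sqrt{136565} \approx 369.55$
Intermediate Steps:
$I = 24$
$b{\left(q \right)} = -8 + q$
$\sqrt{\left(128864 + b{\left(-67 \right)}\right) + I V{\left(18 \right)}} = \sqrt{\left(128864 - 75\right) + 24 \cdot 18^{2}} = \sqrt{\left(128864 - 75\right) + 24 \cdot 324} = \sqrt{128789 + 7776} = \sqrt{136565}$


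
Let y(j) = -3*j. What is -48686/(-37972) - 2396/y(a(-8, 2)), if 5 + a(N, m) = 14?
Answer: 4195247/46602 ≈ 90.023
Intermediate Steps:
a(N, m) = 9 (a(N, m) = -5 + 14 = 9)
-48686/(-37972) - 2396/y(a(-8, 2)) = -48686/(-37972) - 2396/((-3*9)) = -48686*(-1/37972) - 2396/(-27) = 2213/1726 - 2396*(-1/27) = 2213/1726 + 2396/27 = 4195247/46602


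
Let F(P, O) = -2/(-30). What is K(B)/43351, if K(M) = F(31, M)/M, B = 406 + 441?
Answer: 1/550774455 ≈ 1.8156e-9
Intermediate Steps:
F(P, O) = 1/15 (F(P, O) = -2*(-1/30) = 1/15)
B = 847
K(M) = 1/(15*M)
K(B)/43351 = ((1/15)/847)/43351 = ((1/15)*(1/847))*(1/43351) = (1/12705)*(1/43351) = 1/550774455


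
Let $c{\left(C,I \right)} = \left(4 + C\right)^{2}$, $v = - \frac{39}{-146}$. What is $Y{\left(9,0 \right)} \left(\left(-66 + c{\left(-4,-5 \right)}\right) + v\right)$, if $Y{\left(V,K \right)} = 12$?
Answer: $- \frac{57582}{73} \approx -788.79$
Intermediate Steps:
$v = \frac{39}{146}$ ($v = \left(-39\right) \left(- \frac{1}{146}\right) = \frac{39}{146} \approx 0.26712$)
$Y{\left(9,0 \right)} \left(\left(-66 + c{\left(-4,-5 \right)}\right) + v\right) = 12 \left(\left(-66 + \left(4 - 4\right)^{2}\right) + \frac{39}{146}\right) = 12 \left(\left(-66 + 0^{2}\right) + \frac{39}{146}\right) = 12 \left(\left(-66 + 0\right) + \frac{39}{146}\right) = 12 \left(-66 + \frac{39}{146}\right) = 12 \left(- \frac{9597}{146}\right) = - \frac{57582}{73}$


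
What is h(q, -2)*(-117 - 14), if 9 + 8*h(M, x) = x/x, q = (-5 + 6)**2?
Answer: 131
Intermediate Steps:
q = 1 (q = 1**2 = 1)
h(M, x) = -1 (h(M, x) = -9/8 + (x/x)/8 = -9/8 + (1/8)*1 = -9/8 + 1/8 = -1)
h(q, -2)*(-117 - 14) = -(-117 - 14) = -1*(-131) = 131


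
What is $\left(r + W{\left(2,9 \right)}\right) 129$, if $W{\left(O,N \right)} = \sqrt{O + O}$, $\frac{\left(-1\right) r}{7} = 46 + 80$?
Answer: $-113520$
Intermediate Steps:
$r = -882$ ($r = - 7 \left(46 + 80\right) = \left(-7\right) 126 = -882$)
$W{\left(O,N \right)} = \sqrt{2} \sqrt{O}$ ($W{\left(O,N \right)} = \sqrt{2 O} = \sqrt{2} \sqrt{O}$)
$\left(r + W{\left(2,9 \right)}\right) 129 = \left(-882 + \sqrt{2} \sqrt{2}\right) 129 = \left(-882 + 2\right) 129 = \left(-880\right) 129 = -113520$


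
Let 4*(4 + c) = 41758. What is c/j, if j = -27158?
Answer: -20871/54316 ≈ -0.38425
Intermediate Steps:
c = 20871/2 (c = -4 + (¼)*41758 = -4 + 20879/2 = 20871/2 ≈ 10436.)
c/j = (20871/2)/(-27158) = (20871/2)*(-1/27158) = -20871/54316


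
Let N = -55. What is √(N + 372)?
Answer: √317 ≈ 17.805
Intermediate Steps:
√(N + 372) = √(-55 + 372) = √317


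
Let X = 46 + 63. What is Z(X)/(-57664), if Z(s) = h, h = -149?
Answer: 149/57664 ≈ 0.0025839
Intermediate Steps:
X = 109
Z(s) = -149
Z(X)/(-57664) = -149/(-57664) = -149*(-1/57664) = 149/57664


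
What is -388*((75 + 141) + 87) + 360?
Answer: -117204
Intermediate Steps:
-388*((75 + 141) + 87) + 360 = -388*(216 + 87) + 360 = -388*303 + 360 = -117564 + 360 = -117204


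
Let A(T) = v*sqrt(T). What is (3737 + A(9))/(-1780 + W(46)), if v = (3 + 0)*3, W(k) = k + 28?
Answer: -1882/853 ≈ -2.2063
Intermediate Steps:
W(k) = 28 + k
v = 9 (v = 3*3 = 9)
A(T) = 9*sqrt(T)
(3737 + A(9))/(-1780 + W(46)) = (3737 + 9*sqrt(9))/(-1780 + (28 + 46)) = (3737 + 9*3)/(-1780 + 74) = (3737 + 27)/(-1706) = 3764*(-1/1706) = -1882/853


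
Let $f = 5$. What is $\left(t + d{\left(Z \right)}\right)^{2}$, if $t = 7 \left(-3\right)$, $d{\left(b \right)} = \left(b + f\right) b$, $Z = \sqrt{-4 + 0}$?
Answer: $525 - 500 i \approx 525.0 - 500.0 i$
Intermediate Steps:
$Z = 2 i$ ($Z = \sqrt{-4} = 2 i \approx 2.0 i$)
$d{\left(b \right)} = b \left(5 + b\right)$ ($d{\left(b \right)} = \left(b + 5\right) b = \left(5 + b\right) b = b \left(5 + b\right)$)
$t = -21$
$\left(t + d{\left(Z \right)}\right)^{2} = \left(-21 + 2 i \left(5 + 2 i\right)\right)^{2}$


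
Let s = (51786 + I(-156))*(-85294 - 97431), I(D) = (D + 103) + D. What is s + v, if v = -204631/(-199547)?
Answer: -1479631949864/157 ≈ -9.4244e+9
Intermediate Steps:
I(D) = 103 + 2*D (I(D) = (103 + D) + D = 103 + 2*D)
s = -9424407325 (s = (51786 + (103 + 2*(-156)))*(-85294 - 97431) = (51786 + (103 - 312))*(-182725) = (51786 - 209)*(-182725) = 51577*(-182725) = -9424407325)
v = 161/157 (v = -204631*(-1/199547) = 161/157 ≈ 1.0255)
s + v = -9424407325 + 161/157 = -1479631949864/157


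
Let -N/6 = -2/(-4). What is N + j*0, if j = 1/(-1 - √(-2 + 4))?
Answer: -3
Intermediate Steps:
N = -3 (N = -(-12)/(-4) = -(-12)*(-1)/4 = -6*½ = -3)
j = 1/(-1 - √2) ≈ -0.41421
N + j*0 = -3 + (1 - √2)*0 = -3 + 0 = -3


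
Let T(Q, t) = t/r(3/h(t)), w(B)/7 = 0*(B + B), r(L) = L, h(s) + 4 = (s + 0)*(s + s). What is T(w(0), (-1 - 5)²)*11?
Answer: 341616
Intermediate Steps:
h(s) = -4 + 2*s² (h(s) = -4 + (s + 0)*(s + s) = -4 + s*(2*s) = -4 + 2*s²)
w(B) = 0 (w(B) = 7*(0*(B + B)) = 7*(0*(2*B)) = 7*0 = 0)
T(Q, t) = t*(-4/3 + 2*t²/3) (T(Q, t) = t/((3/(-4 + 2*t²))) = t*(-4/3 + 2*t²/3))
T(w(0), (-1 - 5)²)*11 = (2*(-1 - 5)²*(-2 + ((-1 - 5)²)²)/3)*11 = ((⅔)*(-6)²*(-2 + ((-6)²)²))*11 = ((⅔)*36*(-2 + 36²))*11 = ((⅔)*36*(-2 + 1296))*11 = ((⅔)*36*1294)*11 = 31056*11 = 341616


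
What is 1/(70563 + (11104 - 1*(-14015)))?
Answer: 1/95682 ≈ 1.0451e-5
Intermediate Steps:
1/(70563 + (11104 - 1*(-14015))) = 1/(70563 + (11104 + 14015)) = 1/(70563 + 25119) = 1/95682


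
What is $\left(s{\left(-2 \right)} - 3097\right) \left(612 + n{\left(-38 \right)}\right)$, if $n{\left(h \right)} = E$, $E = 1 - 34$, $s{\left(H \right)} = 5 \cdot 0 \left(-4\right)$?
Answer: $-1793163$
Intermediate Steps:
$s{\left(H \right)} = 0$ ($s{\left(H \right)} = 0 \left(-4\right) = 0$)
$E = -33$ ($E = 1 - 34 = -33$)
$n{\left(h \right)} = -33$
$\left(s{\left(-2 \right)} - 3097\right) \left(612 + n{\left(-38 \right)}\right) = \left(0 - 3097\right) \left(612 - 33\right) = \left(-3097\right) 579 = -1793163$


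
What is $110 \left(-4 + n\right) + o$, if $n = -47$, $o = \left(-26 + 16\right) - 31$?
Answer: $-5651$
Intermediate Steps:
$o = -41$ ($o = -10 - 31 = -41$)
$110 \left(-4 + n\right) + o = 110 \left(-4 - 47\right) - 41 = 110 \left(-51\right) - 41 = -5610 - 41 = -5651$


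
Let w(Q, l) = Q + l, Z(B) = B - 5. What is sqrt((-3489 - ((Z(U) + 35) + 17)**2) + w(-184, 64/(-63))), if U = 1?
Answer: I*sqrt(2636305)/21 ≈ 77.318*I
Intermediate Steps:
Z(B) = -5 + B
sqrt((-3489 - ((Z(U) + 35) + 17)**2) + w(-184, 64/(-63))) = sqrt((-3489 - (((-5 + 1) + 35) + 17)**2) + (-184 + 64/(-63))) = sqrt((-3489 - ((-4 + 35) + 17)**2) + (-184 + 64*(-1/63))) = sqrt((-3489 - (31 + 17)**2) + (-184 - 64/63)) = sqrt((-3489 - 1*48**2) - 11656/63) = sqrt((-3489 - 1*2304) - 11656/63) = sqrt((-3489 - 2304) - 11656/63) = sqrt(-5793 - 11656/63) = sqrt(-376615/63) = I*sqrt(2636305)/21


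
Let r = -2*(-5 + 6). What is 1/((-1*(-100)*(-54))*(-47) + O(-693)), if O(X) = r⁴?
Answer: 1/253816 ≈ 3.9399e-6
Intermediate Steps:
r = -2 (r = -2*1 = -2)
O(X) = 16 (O(X) = (-2)⁴ = 16)
1/((-1*(-100)*(-54))*(-47) + O(-693)) = 1/((-1*(-100)*(-54))*(-47) + 16) = 1/((100*(-54))*(-47) + 16) = 1/(-5400*(-47) + 16) = 1/(253800 + 16) = 1/253816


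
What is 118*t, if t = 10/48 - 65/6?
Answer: -5015/4 ≈ -1253.8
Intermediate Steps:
t = -85/8 (t = 10*(1/48) - 65*1/6 = 5/24 - 65/6 = -85/8 ≈ -10.625)
118*t = 118*(-85/8) = -5015/4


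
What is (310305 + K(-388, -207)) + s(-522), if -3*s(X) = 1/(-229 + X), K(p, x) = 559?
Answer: 700376593/2253 ≈ 3.1086e+5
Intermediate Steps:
s(X) = -1/(3*(-229 + X))
(310305 + K(-388, -207)) + s(-522) = (310305 + 559) - 1/(-687 + 3*(-522)) = 310864 - 1/(-687 - 1566) = 310864 - 1/(-2253) = 310864 - 1*(-1/2253) = 310864 + 1/2253 = 700376593/2253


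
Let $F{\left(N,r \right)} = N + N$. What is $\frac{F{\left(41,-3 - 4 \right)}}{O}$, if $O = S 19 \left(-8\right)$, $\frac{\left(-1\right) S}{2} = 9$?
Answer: $\frac{41}{1368} \approx 0.029971$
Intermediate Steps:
$S = -18$ ($S = \left(-2\right) 9 = -18$)
$F{\left(N,r \right)} = 2 N$
$O = 2736$ ($O = \left(-18\right) 19 \left(-8\right) = \left(-342\right) \left(-8\right) = 2736$)
$\frac{F{\left(41,-3 - 4 \right)}}{O} = \frac{2 \cdot 41}{2736} = 82 \cdot \frac{1}{2736} = \frac{41}{1368}$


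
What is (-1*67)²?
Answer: 4489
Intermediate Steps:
(-1*67)² = (-67)² = 4489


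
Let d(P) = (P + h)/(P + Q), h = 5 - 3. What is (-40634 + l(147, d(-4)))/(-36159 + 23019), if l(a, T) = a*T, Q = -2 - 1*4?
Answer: 203023/65700 ≈ 3.0902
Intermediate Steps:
Q = -6 (Q = -2 - 4 = -6)
h = 2
d(P) = (2 + P)/(-6 + P) (d(P) = (P + 2)/(P - 6) = (2 + P)/(-6 + P))
l(a, T) = T*a
(-40634 + l(147, d(-4)))/(-36159 + 23019) = (-40634 + ((2 - 4)/(-6 - 4))*147)/(-36159 + 23019) = (-40634 + (-2/(-10))*147)/(-13140) = (-40634 - 1/10*(-2)*147)*(-1/13140) = (-40634 + (1/5)*147)*(-1/13140) = (-40634 + 147/5)*(-1/13140) = -203023/5*(-1/13140) = 203023/65700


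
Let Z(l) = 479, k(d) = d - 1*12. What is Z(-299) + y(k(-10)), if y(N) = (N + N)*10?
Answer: 39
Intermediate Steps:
k(d) = -12 + d (k(d) = d - 12 = -12 + d)
y(N) = 20*N (y(N) = (2*N)*10 = 20*N)
Z(-299) + y(k(-10)) = 479 + 20*(-12 - 10) = 479 + 20*(-22) = 479 - 440 = 39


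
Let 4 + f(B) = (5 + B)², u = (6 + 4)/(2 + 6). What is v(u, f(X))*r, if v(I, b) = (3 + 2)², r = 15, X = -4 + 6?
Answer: 375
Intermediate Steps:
u = 5/4 (u = 10/8 = 10*(⅛) = 5/4 ≈ 1.2500)
X = 2
f(B) = -4 + (5 + B)²
v(I, b) = 25 (v(I, b) = 5² = 25)
v(u, f(X))*r = 25*15 = 375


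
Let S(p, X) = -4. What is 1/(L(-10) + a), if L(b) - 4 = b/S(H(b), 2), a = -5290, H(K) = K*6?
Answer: -2/10567 ≈ -0.00018927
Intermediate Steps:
H(K) = 6*K
L(b) = 4 - b/4 (L(b) = 4 + b/(-4) = 4 + b*(-¼) = 4 - b/4)
1/(L(-10) + a) = 1/((4 - ¼*(-10)) - 5290) = 1/((4 + 5/2) - 5290) = 1/(13/2 - 5290) = 1/(-10567/2) = -2/10567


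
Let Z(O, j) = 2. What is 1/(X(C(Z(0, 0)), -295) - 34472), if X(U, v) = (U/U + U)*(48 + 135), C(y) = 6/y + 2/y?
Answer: -1/33557 ≈ -2.9800e-5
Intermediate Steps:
C(y) = 8/y
X(U, v) = 183 + 183*U (X(U, v) = (1 + U)*183 = 183 + 183*U)
1/(X(C(Z(0, 0)), -295) - 34472) = 1/((183 + 183*(8/2)) - 34472) = 1/((183 + 183*(8*(1/2))) - 34472) = 1/((183 + 183*4) - 34472) = 1/((183 + 732) - 34472) = 1/(915 - 34472) = 1/(-33557) = -1/33557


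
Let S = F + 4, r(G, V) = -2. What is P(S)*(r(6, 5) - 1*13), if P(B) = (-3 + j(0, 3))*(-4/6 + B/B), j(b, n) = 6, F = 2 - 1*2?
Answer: -15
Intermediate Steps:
F = 0 (F = 2 - 2 = 0)
S = 4 (S = 0 + 4 = 4)
P(B) = 1 (P(B) = (-3 + 6)*(-4/6 + B/B) = 3*(-4*⅙ + 1) = 3*(-⅔ + 1) = 3*(⅓) = 1)
P(S)*(r(6, 5) - 1*13) = 1*(-2 - 1*13) = 1*(-2 - 13) = 1*(-15) = -15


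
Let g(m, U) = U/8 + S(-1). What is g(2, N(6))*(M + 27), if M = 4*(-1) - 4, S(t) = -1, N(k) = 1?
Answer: -133/8 ≈ -16.625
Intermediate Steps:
M = -8 (M = -4 - 4 = -8)
g(m, U) = -1 + U/8 (g(m, U) = U/8 - 1 = -1 + U/8)
g(2, N(6))*(M + 27) = (-1 + (1/8)*1)*(-8 + 27) = (-1 + 1/8)*19 = -7/8*19 = -133/8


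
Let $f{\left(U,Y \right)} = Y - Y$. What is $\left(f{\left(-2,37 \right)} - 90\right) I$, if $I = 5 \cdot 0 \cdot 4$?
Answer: $0$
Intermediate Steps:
$f{\left(U,Y \right)} = 0$
$I = 0$ ($I = 0 \cdot 4 = 0$)
$\left(f{\left(-2,37 \right)} - 90\right) I = \left(0 - 90\right) 0 = \left(-90\right) 0 = 0$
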